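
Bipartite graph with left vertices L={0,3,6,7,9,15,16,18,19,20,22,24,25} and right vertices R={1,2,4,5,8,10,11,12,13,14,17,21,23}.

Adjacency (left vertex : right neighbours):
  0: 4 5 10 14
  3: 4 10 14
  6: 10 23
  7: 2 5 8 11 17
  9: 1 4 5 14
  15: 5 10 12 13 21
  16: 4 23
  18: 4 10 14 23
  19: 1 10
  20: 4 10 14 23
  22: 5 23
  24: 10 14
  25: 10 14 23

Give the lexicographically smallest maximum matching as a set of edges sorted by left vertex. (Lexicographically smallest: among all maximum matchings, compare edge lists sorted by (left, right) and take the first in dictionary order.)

Lex-smallest maximum matching: {(0,4), (3,10), (6,23), (7,2), (9,1), (15,12), (18,14), (22,5)}

|M| = 8 (so the lex-smallest maximum matching has 8 edges)
process left vertices in ascending order; for each, take the smallest-labelled available neighbour that still permits 8 edges overall, or leave it unmatched if none does
lex-smallest matching: {0-4, 3-10, 6-23, 7-2, 9-1, 15-12, 18-14, 22-5}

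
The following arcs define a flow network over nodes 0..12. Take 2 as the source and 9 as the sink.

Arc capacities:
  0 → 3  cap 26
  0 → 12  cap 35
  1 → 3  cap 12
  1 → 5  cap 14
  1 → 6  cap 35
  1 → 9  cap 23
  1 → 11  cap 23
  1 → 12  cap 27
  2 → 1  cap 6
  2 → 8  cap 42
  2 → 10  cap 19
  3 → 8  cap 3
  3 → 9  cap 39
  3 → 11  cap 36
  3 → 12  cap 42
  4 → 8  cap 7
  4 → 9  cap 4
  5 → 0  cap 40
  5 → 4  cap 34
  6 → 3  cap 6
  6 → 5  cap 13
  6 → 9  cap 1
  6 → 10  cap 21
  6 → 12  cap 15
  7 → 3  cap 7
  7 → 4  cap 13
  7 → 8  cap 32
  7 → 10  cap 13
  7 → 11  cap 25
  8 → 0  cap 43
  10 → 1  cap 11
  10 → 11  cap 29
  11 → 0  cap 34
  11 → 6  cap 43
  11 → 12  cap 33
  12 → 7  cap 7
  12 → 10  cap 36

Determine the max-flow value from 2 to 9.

augment #1: 2→1→9 bottleneck 6, total now 6
augment #2: 2→10→1→9 bottleneck 11, total now 17
augment #3: 2→8→0→3→9 bottleneck 26, total now 43
augment #4: 2→10→11→6→9 bottleneck 1, total now 44
augment #5: 2→10→11→6→3→9 bottleneck 6, total now 50
augment #6: 2→8→0→12→7→3→9 bottleneck 7, total now 57
augment #7: 2→10→11→6→5→4→9 bottleneck 1, total now 58
augment #8: 2→8→0→12→10→11→6→5→4→9 bottleneck 3, total now 61

Maximum flow value: 61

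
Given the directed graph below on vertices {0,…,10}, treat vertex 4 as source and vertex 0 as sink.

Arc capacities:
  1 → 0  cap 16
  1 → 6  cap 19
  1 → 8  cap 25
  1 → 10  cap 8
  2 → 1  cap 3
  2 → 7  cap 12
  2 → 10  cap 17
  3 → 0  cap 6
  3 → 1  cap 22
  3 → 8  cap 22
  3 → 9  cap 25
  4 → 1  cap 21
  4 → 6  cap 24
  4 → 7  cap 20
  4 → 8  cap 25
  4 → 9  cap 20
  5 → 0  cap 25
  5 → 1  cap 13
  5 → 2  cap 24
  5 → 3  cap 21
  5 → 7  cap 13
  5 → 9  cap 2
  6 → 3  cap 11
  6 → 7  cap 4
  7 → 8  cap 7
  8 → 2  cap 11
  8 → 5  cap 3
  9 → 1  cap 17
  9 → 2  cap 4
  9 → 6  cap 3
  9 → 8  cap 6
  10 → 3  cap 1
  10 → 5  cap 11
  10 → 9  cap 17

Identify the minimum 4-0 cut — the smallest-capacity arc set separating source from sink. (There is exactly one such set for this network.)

Min-cut arcs: {(1,0), (3,0), (8,5), (10,5)} (total capacity 36)

augment #1: 4→1→0 push 16
augment #2: 4→6→3→0 push 6
augment #3: 4→8→5→0 push 3
augment #4: 4→1→10→5→0 push 5
augment #5: 4→8→2→10→5→0 push 6
max flow = 36; residual-reachable set from 4 gives S-side
cut edges (S→T): {(1,0), (3,0), (8,5), (10,5)} total cap 36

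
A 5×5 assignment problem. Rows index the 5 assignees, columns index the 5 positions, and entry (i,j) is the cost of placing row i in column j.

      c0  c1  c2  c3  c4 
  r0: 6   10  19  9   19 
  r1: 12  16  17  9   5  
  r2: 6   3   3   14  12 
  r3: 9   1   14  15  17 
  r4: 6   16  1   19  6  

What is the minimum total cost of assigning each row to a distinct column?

optimal assignment: row0→col3 (cost 9), row1→col4 (cost 5), row2→col0 (cost 6), row3→col1 (cost 1), row4→col2 (cost 1)
total = 9 + 5 + 6 + 1 + 1 = 22

Minimum assignment cost: 22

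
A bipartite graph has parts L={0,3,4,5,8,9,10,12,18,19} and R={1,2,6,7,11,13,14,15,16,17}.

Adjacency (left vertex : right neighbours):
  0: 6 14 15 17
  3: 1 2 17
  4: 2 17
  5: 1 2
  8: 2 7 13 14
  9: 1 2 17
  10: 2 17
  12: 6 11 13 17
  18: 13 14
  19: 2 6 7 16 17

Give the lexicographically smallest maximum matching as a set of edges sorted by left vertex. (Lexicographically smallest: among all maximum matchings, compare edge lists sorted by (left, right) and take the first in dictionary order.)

|M| = 8 (so the lex-smallest maximum matching has 8 edges)
process left vertices in ascending order; for each, take the smallest-labelled available neighbour that still permits 8 edges overall, or leave it unmatched if none does
lex-smallest matching: {0-6, 3-1, 4-2, 8-7, 9-17, 12-11, 18-13, 19-16}

Lex-smallest maximum matching: {(0,6), (3,1), (4,2), (8,7), (9,17), (12,11), (18,13), (19,16)}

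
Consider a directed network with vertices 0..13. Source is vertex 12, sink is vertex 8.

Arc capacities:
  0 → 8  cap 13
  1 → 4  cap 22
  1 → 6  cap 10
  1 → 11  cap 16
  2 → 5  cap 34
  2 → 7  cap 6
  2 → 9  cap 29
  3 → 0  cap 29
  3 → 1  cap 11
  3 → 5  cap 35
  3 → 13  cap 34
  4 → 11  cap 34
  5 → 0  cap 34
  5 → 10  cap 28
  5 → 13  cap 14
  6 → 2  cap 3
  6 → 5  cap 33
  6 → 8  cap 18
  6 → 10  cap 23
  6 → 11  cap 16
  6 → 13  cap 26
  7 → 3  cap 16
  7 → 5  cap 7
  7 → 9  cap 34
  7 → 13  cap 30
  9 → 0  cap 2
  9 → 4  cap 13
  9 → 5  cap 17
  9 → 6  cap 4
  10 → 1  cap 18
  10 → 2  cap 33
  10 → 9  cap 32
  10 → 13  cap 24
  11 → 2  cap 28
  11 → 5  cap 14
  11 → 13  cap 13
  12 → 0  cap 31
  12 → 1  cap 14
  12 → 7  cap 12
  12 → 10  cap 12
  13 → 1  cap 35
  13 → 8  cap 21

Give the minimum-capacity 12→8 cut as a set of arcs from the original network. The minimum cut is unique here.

Min-cut arcs: {(0,8), (1,6), (9,6), (13,8)} (total capacity 48)

augment #1: 12→0→8 push 13
augment #2: 12→1→6→8 push 10
augment #3: 12→7→13→8 push 12
augment #4: 12→10→13→8 push 9
augment #5: 12→10→9→6→8 push 3
augment #6: 12→1→11→2→9→6→8 push 1
max flow = 48; residual-reachable set from 12 gives S-side
cut edges (S→T): {(0,8), (1,6), (9,6), (13,8)} total cap 48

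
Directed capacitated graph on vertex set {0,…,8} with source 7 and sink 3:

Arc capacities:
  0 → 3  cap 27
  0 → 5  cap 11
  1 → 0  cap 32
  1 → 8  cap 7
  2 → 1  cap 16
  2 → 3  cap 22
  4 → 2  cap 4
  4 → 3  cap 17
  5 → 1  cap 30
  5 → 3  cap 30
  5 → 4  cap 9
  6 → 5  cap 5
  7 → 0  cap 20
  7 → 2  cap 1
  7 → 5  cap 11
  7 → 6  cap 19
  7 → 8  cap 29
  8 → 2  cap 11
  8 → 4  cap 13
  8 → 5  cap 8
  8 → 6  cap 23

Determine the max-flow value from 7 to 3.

Maximum flow value: 66

augment #1: 7→0→3 bottleneck 20, total now 20
augment #2: 7→2→3 bottleneck 1, total now 21
augment #3: 7→5→3 bottleneck 11, total now 32
augment #4: 7→6→5→3 bottleneck 5, total now 37
augment #5: 7→8→2→3 bottleneck 11, total now 48
augment #6: 7→8→4→3 bottleneck 13, total now 61
augment #7: 7→8→5→3 bottleneck 5, total now 66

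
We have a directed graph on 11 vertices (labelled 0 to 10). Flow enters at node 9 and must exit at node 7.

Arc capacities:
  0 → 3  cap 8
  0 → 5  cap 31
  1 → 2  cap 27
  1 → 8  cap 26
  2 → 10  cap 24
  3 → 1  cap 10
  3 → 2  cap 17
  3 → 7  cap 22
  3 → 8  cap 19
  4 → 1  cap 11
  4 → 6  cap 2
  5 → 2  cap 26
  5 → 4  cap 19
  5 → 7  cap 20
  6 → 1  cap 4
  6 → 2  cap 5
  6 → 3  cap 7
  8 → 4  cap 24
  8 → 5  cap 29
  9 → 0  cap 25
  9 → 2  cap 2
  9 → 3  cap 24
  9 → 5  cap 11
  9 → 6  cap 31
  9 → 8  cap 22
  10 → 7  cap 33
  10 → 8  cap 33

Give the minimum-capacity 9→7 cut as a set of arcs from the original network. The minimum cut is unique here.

augment #1: 9→3→7 push 22
augment #2: 9→5→7 push 11
augment #3: 9→0→5→7 push 9
augment #4: 9→2→10→7 push 2
augment #5: 9→3→2→10→7 push 2
augment #6: 9→6→2→10→7 push 5
augment #7: 9→0→3→2→10→7 push 8
augment #8: 9→0→5→2→10→7 push 7
max flow = 66; residual-reachable set from 9 gives S-side
cut edges (S→T): {(2,10), (3,7), (5,7)} total cap 66

Min-cut arcs: {(2,10), (3,7), (5,7)} (total capacity 66)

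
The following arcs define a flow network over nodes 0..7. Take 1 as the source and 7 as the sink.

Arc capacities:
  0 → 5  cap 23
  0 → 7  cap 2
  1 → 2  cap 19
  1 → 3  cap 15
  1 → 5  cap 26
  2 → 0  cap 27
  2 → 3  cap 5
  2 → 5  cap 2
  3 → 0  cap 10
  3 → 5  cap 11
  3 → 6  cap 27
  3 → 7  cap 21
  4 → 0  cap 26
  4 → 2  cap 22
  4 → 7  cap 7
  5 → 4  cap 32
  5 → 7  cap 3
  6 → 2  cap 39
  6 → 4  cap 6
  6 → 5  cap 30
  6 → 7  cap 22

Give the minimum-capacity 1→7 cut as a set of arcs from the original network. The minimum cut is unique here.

augment #1: 1→3→7 push 15
augment #2: 1→5→7 push 3
augment #3: 1→2→0→7 push 2
augment #4: 1→2→3→7 push 5
augment #5: 1→5→4→7 push 7
max flow = 32; residual-reachable set from 1 gives S-side
cut edges (S→T): {(0,7), (1,3), (2,3), (4,7), (5,7)} total cap 32

Min-cut arcs: {(0,7), (1,3), (2,3), (4,7), (5,7)} (total capacity 32)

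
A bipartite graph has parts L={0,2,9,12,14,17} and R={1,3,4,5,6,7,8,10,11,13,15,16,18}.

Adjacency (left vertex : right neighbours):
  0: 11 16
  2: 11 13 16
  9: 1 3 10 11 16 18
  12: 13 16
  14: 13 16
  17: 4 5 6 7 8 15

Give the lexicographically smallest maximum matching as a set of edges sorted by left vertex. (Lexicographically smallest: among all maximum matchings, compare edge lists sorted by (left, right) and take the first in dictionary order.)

|M| = 5 (so the lex-smallest maximum matching has 5 edges)
process left vertices in ascending order; for each, take the smallest-labelled available neighbour that still permits 5 edges overall, or leave it unmatched if none does
lex-smallest matching: {0-11, 2-13, 9-1, 12-16, 17-4}

Lex-smallest maximum matching: {(0,11), (2,13), (9,1), (12,16), (17,4)}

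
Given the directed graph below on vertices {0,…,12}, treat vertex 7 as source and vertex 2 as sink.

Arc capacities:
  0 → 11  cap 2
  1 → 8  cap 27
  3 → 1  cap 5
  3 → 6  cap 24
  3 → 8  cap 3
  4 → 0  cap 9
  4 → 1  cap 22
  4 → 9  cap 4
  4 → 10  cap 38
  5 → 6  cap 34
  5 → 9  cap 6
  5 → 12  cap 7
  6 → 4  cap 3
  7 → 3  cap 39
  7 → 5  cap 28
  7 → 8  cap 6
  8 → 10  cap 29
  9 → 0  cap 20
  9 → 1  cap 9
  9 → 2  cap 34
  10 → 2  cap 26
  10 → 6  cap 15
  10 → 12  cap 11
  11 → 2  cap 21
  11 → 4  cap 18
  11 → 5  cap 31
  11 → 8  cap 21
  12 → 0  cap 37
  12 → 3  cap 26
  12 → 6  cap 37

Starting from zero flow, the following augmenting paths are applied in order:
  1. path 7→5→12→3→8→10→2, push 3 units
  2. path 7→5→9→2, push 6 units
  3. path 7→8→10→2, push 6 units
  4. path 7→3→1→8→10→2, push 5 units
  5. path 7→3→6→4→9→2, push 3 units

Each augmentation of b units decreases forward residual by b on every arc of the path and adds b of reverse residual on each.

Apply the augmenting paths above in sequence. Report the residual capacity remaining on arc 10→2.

after path 1 (7→5→12→3→8→10→2, push 3): res(10,2)=23
after path 2 (7→5→9→2, push 6): res(10,2)=23
after path 3 (7→8→10→2, push 6): res(10,2)=17
after path 4 (7→3→1→8→10→2, push 5): res(10,2)=12
after path 5 (7→3→6→4→9→2, push 3): res(10,2)=12

Residual capacity of (10,2): 12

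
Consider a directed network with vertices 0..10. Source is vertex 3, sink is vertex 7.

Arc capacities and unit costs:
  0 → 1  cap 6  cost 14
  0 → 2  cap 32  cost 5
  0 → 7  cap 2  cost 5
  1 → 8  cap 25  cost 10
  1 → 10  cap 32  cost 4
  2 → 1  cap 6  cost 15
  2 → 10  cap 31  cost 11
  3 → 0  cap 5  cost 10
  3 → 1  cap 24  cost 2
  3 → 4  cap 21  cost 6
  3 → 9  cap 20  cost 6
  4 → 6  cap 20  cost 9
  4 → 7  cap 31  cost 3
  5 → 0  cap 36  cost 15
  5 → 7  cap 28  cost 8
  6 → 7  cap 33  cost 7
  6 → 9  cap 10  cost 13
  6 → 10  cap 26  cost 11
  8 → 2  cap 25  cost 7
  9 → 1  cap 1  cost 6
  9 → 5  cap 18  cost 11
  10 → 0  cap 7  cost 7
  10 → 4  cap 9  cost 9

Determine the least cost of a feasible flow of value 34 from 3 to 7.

Minimum cost for 34 units: 431

shortest-cost path #1: 3→4→7 push 21 @ unit cost 9 (adds 189)
shortest-cost path #2: 3→0→7 push 2 @ unit cost 15 (adds 30)
shortest-cost path #3: 3→1→10→4→7 push 9 @ unit cost 18 (adds 162)
shortest-cost path #4: 3→9→5→7 push 2 @ unit cost 25 (adds 50)
total cost = 431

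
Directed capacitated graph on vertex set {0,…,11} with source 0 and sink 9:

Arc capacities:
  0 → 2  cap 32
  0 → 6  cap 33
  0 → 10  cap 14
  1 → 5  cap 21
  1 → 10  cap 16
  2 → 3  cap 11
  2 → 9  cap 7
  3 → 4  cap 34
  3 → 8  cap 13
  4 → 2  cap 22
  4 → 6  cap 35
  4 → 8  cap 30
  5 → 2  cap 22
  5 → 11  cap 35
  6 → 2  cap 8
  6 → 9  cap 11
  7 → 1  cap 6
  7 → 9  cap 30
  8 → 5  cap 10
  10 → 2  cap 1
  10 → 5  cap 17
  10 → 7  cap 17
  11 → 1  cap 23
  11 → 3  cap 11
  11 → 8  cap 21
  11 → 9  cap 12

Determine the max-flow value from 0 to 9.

augment #1: 0→2→9 bottleneck 7, total now 7
augment #2: 0→6→9 bottleneck 11, total now 18
augment #3: 0→10→7→9 bottleneck 14, total now 32
augment #4: 0→2→3→8→5→11→9 bottleneck 10, total now 42

Maximum flow value: 42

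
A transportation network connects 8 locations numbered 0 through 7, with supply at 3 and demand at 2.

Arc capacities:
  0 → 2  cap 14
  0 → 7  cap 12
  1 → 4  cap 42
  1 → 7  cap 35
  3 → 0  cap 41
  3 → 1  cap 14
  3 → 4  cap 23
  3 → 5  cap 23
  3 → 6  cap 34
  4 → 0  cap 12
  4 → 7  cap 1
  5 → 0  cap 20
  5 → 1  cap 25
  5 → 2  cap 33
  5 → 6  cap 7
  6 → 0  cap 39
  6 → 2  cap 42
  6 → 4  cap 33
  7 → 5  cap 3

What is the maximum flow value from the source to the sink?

augment #1: 3→0→2 bottleneck 14, total now 14
augment #2: 3→5→2 bottleneck 23, total now 37
augment #3: 3→6→2 bottleneck 34, total now 71
augment #4: 3→0→7→5→2 bottleneck 3, total now 74

Maximum flow value: 74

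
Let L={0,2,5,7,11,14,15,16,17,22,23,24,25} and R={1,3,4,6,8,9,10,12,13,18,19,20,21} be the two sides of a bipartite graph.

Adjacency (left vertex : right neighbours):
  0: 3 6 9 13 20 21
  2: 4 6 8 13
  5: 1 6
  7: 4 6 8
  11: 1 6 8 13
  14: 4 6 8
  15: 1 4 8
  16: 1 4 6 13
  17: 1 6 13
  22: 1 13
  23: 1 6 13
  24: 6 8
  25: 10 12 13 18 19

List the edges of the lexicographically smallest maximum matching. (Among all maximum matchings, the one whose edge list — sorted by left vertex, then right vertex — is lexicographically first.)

|M| = 7 (so the lex-smallest maximum matching has 7 edges)
process left vertices in ascending order; for each, take the smallest-labelled available neighbour that still permits 7 edges overall, or leave it unmatched if none does
lex-smallest matching: {0-3, 2-4, 5-1, 7-6, 11-8, 16-13, 25-10}

Lex-smallest maximum matching: {(0,3), (2,4), (5,1), (7,6), (11,8), (16,13), (25,10)}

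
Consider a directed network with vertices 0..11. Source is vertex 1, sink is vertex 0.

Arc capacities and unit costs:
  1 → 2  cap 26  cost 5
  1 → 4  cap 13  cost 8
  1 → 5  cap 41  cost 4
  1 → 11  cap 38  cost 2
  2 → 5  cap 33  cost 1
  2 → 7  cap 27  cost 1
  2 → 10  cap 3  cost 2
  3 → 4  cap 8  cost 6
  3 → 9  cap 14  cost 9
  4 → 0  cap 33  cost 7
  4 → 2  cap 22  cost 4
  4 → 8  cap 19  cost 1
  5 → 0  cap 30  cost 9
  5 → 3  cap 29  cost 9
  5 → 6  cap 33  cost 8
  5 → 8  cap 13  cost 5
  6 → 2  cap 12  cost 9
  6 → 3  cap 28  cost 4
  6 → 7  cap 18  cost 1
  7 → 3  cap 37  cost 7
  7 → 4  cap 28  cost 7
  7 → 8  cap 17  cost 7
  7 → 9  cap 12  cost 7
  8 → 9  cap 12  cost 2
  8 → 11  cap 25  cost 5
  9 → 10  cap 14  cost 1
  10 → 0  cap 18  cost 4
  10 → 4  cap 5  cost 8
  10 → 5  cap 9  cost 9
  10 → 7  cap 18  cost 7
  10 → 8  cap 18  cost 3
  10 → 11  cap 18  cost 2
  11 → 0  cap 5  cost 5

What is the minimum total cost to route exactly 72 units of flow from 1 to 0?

shortest-cost path #1: 1→11→0 push 5 @ unit cost 7 (adds 35)
shortest-cost path #2: 1→2→10→0 push 3 @ unit cost 11 (adds 33)
shortest-cost path #3: 1→5→0 push 30 @ unit cost 13 (adds 390)
shortest-cost path #4: 1→4→0 push 13 @ unit cost 15 (adds 195)
shortest-cost path #5: 1→5→8→9→10→0 push 11 @ unit cost 16 (adds 176)
shortest-cost path #6: 1→2→7→9→10→0 push 3 @ unit cost 18 (adds 54)
shortest-cost path #7: 1→2→7→4→0 push 7 @ unit cost 20 (adds 140)
total cost = 1023

Minimum cost for 72 units: 1023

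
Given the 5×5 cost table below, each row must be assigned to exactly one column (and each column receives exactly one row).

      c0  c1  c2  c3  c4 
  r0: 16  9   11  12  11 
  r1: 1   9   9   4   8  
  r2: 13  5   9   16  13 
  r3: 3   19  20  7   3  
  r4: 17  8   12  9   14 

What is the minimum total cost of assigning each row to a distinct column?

Minimum assignment cost: 29

optimal assignment: row0→col2 (cost 11), row1→col0 (cost 1), row2→col1 (cost 5), row3→col4 (cost 3), row4→col3 (cost 9)
total = 11 + 1 + 5 + 3 + 9 = 29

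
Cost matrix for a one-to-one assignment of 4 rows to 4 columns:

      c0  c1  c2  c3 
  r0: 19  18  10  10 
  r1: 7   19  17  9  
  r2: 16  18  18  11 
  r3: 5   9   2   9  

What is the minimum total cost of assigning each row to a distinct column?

Minimum assignment cost: 37

one of 2 optimal assignments: row0→col2 (cost 10), row1→col0 (cost 7), row2→col3 (cost 11), row3→col1 (cost 9)
total = 10 + 7 + 11 + 9 = 37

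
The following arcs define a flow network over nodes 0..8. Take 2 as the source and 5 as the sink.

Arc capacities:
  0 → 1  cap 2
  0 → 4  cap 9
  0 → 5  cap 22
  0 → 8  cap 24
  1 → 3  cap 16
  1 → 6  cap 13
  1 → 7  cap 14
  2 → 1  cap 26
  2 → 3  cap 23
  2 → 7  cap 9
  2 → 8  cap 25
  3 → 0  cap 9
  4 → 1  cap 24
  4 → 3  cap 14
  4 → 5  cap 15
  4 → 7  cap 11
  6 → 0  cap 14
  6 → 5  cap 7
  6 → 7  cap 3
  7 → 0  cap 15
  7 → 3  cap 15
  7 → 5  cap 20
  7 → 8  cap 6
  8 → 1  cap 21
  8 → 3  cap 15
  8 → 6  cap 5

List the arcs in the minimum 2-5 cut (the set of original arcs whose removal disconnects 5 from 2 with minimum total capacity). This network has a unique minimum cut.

Min-cut arcs: {(1,6), (1,7), (2,7), (3,0), (8,6)} (total capacity 50)

augment #1: 2→7→5 push 9
augment #2: 2→1→6→5 push 7
augment #3: 2→1→7→5 push 11
augment #4: 2→3→0→5 push 9
augment #5: 2→1→6→0→5 push 6
augment #6: 2→1→7→0→5 push 2
augment #7: 2→8→6→0→5 push 5
augment #8: 2→8→1→7→0→4→5 push 1
max flow = 50; residual-reachable set from 2 gives S-side
cut edges (S→T): {(1,6), (1,7), (2,7), (3,0), (8,6)} total cap 50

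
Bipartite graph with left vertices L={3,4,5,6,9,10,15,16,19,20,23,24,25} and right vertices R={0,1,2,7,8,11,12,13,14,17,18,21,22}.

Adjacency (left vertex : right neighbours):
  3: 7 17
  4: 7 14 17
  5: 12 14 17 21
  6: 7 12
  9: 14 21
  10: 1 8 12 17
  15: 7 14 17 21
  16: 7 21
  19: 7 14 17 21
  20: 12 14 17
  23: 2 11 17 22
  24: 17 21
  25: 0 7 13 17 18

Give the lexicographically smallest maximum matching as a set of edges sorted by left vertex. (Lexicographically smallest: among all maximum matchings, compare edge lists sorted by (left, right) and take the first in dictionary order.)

|M| = 8 (so the lex-smallest maximum matching has 8 edges)
process left vertices in ascending order; for each, take the smallest-labelled available neighbour that still permits 8 edges overall, or leave it unmatched if none does
lex-smallest matching: {3-7, 4-14, 5-12, 9-21, 10-1, 15-17, 23-2, 25-0}

Lex-smallest maximum matching: {(3,7), (4,14), (5,12), (9,21), (10,1), (15,17), (23,2), (25,0)}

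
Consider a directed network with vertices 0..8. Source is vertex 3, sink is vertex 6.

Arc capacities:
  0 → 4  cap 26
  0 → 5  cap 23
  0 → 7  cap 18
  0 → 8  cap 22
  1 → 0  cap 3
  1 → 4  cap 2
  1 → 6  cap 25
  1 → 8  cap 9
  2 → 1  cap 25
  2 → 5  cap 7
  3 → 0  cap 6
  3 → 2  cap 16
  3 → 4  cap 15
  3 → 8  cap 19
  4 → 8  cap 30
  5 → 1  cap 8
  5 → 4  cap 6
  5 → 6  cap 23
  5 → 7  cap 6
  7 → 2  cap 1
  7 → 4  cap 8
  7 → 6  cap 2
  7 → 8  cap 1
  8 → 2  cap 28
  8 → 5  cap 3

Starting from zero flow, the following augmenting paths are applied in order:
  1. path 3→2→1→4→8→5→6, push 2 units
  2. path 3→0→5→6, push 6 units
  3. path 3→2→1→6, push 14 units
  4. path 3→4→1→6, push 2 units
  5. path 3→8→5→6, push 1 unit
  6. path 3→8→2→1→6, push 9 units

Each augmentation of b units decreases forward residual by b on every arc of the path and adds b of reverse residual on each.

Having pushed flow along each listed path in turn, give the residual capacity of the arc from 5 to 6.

after path 1 (3→2→1→4→8→5→6, push 2): res(5,6)=21
after path 2 (3→0→5→6, push 6): res(5,6)=15
after path 3 (3→2→1→6, push 14): res(5,6)=15
after path 4 (3→4→1→6, push 2): res(5,6)=15
after path 5 (3→8→5→6, push 1): res(5,6)=14
after path 6 (3→8→2→1→6, push 9): res(5,6)=14

Residual capacity of (5,6): 14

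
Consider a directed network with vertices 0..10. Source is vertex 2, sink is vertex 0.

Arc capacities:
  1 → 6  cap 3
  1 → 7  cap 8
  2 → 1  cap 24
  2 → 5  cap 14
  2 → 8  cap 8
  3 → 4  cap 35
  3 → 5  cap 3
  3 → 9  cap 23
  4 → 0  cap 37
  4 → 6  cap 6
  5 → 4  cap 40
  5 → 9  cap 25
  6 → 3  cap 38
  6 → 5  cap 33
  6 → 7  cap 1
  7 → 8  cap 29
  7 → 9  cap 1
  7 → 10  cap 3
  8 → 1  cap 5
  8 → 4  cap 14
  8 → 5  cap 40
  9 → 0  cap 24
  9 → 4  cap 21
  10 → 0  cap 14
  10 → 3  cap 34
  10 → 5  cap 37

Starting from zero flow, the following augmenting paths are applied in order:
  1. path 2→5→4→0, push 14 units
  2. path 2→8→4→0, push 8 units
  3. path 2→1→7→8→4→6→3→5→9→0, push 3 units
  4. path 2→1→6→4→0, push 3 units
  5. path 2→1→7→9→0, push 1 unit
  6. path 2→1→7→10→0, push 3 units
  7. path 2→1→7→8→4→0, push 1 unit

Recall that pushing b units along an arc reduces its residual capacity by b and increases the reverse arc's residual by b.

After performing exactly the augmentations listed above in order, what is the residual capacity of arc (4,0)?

after path 1 (2→5→4→0, push 14): res(4,0)=23
after path 2 (2→8→4→0, push 8): res(4,0)=15
after path 3 (2→1→7→8→4→6→3→5→9→0, push 3): res(4,0)=15
after path 4 (2→1→6→4→0, push 3): res(4,0)=12
after path 5 (2→1→7→9→0, push 1): res(4,0)=12
after path 6 (2→1→7→10→0, push 3): res(4,0)=12
after path 7 (2→1→7→8→4→0, push 1): res(4,0)=11

Residual capacity of (4,0): 11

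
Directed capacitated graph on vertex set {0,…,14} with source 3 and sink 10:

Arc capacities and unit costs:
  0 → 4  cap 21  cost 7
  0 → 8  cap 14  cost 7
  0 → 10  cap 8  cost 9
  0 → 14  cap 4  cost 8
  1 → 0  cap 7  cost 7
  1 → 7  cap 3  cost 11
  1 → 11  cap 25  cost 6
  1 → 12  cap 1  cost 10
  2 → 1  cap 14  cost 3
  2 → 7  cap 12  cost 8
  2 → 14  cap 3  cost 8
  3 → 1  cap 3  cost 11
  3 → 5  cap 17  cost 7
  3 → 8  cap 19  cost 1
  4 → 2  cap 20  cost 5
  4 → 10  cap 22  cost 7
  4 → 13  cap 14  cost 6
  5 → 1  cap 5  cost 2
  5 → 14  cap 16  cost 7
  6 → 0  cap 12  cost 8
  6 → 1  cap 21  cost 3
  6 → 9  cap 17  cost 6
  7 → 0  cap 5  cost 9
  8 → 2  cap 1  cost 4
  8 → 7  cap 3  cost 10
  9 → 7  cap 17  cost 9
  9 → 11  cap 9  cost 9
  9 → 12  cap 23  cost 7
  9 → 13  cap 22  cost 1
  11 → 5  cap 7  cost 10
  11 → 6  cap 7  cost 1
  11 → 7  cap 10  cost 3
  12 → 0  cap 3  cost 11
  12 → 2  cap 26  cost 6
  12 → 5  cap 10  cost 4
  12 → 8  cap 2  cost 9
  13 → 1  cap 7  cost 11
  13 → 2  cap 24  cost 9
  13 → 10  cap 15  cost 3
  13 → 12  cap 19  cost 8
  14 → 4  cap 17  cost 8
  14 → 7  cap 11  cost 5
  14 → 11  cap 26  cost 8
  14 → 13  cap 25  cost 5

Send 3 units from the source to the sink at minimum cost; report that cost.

shortest-cost path #1: 3→8→2→14→13→10 push 1 @ unit cost 21 (adds 21)
shortest-cost path #2: 3→5→14→13→10 push 2 @ unit cost 22 (adds 44)
total cost = 65

Minimum cost for 3 units: 65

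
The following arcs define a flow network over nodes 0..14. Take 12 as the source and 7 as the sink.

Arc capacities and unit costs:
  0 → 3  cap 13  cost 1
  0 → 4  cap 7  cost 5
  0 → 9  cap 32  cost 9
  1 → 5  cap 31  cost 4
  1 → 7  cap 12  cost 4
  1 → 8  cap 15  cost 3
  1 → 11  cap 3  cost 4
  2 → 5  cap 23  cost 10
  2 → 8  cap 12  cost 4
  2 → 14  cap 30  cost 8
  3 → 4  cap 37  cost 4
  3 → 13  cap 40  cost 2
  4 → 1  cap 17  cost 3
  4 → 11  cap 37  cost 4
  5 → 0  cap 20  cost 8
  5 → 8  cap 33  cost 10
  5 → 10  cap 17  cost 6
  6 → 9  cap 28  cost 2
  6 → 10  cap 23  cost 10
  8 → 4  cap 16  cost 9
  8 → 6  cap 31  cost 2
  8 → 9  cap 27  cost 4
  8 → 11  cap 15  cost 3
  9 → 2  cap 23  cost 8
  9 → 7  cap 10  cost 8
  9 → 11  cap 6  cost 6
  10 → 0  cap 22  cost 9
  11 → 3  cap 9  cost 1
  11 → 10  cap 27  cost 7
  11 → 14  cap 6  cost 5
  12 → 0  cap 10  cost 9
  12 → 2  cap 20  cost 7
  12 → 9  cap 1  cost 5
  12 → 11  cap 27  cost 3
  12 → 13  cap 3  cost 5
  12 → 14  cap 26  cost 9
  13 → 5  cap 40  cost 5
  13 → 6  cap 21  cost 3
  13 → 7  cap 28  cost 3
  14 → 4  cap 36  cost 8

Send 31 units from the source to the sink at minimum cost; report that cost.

shortest-cost path #1: 12→13→7 push 3 @ unit cost 8 (adds 24)
shortest-cost path #2: 12→11→3→13→7 push 9 @ unit cost 9 (adds 81)
shortest-cost path #3: 12→9→7 push 1 @ unit cost 13 (adds 13)
shortest-cost path #4: 12→0→3→13→7 push 10 @ unit cost 15 (adds 150)
shortest-cost path #5: 12→2→8→9→7 push 8 @ unit cost 23 (adds 184)
total cost = 452

Minimum cost for 31 units: 452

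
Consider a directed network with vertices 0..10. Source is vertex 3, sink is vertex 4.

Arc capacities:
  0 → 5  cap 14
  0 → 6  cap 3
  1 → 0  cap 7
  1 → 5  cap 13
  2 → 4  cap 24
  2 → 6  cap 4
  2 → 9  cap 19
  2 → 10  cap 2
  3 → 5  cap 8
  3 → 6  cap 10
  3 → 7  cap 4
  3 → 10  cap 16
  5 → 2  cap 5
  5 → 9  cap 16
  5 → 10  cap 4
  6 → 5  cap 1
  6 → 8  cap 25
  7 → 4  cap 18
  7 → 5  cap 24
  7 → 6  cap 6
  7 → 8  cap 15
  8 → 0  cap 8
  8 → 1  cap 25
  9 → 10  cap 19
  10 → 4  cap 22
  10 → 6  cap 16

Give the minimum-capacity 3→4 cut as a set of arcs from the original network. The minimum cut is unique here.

augment #1: 3→7→4 push 4
augment #2: 3→10→4 push 16
augment #3: 3→5→2→4 push 5
augment #4: 3→5→10→4 push 3
augment #5: 3→6→5→10→4 push 1
augment #6: 3→6→8→0→5→9→10→4 push 2
max flow = 31; residual-reachable set from 3 gives S-side
cut edges (S→T): {(3,7), (5,2), (10,4)} total cap 31

Min-cut arcs: {(3,7), (5,2), (10,4)} (total capacity 31)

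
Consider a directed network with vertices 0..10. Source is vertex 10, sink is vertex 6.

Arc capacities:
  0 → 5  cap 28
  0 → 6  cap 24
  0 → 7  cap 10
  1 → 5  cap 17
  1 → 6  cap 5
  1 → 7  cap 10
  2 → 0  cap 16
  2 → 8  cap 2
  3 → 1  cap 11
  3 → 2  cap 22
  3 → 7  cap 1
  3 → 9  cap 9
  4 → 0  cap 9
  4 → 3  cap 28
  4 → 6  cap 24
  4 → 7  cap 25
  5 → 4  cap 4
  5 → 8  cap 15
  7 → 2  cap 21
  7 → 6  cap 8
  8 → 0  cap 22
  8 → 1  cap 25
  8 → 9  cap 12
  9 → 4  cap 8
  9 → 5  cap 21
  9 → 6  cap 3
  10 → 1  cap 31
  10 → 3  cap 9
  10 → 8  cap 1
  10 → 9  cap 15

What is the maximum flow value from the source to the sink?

augment #1: 10→1→6 bottleneck 5, total now 5
augment #2: 10→9→6 bottleneck 3, total now 8
augment #3: 10→1→7→6 bottleneck 8, total now 16
augment #4: 10→8→0→6 bottleneck 1, total now 17
augment #5: 10→9→4→6 bottleneck 8, total now 25
augment #6: 10→1→5→4→6 bottleneck 4, total now 29
augment #7: 10→3→2→0→6 bottleneck 9, total now 38
augment #8: 10→1→5→8→0→6 bottleneck 13, total now 51
augment #9: 10→1→7→2→0→6 bottleneck 1, total now 52

Maximum flow value: 52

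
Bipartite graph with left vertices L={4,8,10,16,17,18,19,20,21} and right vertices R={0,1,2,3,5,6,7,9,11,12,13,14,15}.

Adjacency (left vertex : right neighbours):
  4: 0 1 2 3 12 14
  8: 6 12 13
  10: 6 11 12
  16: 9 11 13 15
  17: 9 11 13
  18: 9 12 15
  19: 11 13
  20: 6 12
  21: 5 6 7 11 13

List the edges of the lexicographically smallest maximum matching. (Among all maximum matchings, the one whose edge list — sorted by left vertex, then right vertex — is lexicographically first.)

|M| = 8 (so the lex-smallest maximum matching has 8 edges)
process left vertices in ascending order; for each, take the smallest-labelled available neighbour that still permits 8 edges overall, or leave it unmatched if none does
lex-smallest matching: {4-0, 8-6, 10-11, 16-9, 17-13, 18-15, 20-12, 21-5}

Lex-smallest maximum matching: {(4,0), (8,6), (10,11), (16,9), (17,13), (18,15), (20,12), (21,5)}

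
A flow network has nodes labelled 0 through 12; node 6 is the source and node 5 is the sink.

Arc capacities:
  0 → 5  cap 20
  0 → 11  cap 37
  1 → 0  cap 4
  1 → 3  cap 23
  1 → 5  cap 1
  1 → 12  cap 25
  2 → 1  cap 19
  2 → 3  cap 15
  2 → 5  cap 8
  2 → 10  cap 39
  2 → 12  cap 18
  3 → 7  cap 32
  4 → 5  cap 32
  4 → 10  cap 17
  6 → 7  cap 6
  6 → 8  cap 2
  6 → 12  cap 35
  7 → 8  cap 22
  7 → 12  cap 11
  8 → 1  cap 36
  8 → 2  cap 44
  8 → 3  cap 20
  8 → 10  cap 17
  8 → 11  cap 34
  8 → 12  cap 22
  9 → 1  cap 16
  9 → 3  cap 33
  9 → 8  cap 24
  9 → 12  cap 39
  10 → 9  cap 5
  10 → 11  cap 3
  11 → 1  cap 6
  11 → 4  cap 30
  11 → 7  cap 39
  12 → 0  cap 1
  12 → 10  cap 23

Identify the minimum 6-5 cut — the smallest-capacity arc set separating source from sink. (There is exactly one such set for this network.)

Min-cut arcs: {(6,7), (6,8), (10,9), (10,11), (12,0)} (total capacity 17)

augment #1: 6→8→1→5 push 1
augment #2: 6→8→2→5 push 1
augment #3: 6→12→0→5 push 1
augment #4: 6→7→8→2→5 push 6
augment #5: 6→12→10→11→4→5 push 3
augment #6: 6→12→10→9→1→0→5 push 4
augment #7: 6→12→10→9→8→2→5 push 1
max flow = 17; residual-reachable set from 6 gives S-side
cut edges (S→T): {(6,7), (6,8), (10,9), (10,11), (12,0)} total cap 17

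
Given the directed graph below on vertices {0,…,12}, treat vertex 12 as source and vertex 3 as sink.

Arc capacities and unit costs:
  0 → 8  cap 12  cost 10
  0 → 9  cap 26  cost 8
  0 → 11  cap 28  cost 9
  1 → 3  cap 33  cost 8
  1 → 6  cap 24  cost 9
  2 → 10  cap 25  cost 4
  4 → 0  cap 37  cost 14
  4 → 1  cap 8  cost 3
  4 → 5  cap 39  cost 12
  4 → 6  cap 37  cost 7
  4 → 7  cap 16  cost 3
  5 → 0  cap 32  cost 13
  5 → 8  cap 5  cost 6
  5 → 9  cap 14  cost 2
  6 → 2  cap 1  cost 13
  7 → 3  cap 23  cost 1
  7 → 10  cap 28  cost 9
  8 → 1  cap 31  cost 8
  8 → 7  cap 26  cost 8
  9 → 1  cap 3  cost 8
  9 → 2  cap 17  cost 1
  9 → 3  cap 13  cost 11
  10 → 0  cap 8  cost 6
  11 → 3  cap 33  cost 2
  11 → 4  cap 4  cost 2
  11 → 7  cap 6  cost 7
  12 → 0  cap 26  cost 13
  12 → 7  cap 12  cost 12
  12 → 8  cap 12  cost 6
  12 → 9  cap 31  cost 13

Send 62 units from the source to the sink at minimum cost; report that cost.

shortest-cost path #1: 12→7→3 push 12 @ unit cost 13 (adds 156)
shortest-cost path #2: 12→8→7→3 push 11 @ unit cost 15 (adds 165)
shortest-cost path #3: 12→8→1→3 push 1 @ unit cost 22 (adds 22)
shortest-cost path #4: 12→9→3 push 13 @ unit cost 24 (adds 312)
shortest-cost path #5: 12→0→11→3 push 25 @ unit cost 24 (adds 600)
total cost = 1255

Minimum cost for 62 units: 1255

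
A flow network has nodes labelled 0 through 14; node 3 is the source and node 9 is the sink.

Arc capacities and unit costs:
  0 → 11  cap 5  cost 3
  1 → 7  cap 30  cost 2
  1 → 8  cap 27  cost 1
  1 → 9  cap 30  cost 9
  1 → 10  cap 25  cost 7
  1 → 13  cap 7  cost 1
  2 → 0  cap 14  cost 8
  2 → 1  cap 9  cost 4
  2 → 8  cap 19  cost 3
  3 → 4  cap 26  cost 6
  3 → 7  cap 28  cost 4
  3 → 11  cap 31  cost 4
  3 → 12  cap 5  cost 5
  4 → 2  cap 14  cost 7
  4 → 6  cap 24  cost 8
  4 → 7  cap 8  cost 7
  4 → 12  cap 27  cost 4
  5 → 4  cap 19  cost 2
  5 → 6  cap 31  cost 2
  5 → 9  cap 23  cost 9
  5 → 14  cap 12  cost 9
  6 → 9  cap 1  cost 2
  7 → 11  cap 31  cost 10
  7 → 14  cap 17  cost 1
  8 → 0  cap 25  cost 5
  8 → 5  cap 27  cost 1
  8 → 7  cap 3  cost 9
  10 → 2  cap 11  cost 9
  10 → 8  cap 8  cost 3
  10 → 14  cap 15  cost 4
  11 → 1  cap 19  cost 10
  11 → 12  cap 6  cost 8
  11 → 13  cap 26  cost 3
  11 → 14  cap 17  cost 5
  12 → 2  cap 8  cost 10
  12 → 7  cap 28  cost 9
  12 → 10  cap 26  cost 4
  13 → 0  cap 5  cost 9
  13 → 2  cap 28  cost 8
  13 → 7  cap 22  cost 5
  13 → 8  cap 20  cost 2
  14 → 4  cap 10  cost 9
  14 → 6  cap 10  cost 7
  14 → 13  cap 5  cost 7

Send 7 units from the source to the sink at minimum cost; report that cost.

shortest-cost path #1: 3→7→14→6→9 push 1 @ unit cost 14 (adds 14)
shortest-cost path #2: 3→11→13→8→5→9 push 6 @ unit cost 19 (adds 114)
total cost = 128

Minimum cost for 7 units: 128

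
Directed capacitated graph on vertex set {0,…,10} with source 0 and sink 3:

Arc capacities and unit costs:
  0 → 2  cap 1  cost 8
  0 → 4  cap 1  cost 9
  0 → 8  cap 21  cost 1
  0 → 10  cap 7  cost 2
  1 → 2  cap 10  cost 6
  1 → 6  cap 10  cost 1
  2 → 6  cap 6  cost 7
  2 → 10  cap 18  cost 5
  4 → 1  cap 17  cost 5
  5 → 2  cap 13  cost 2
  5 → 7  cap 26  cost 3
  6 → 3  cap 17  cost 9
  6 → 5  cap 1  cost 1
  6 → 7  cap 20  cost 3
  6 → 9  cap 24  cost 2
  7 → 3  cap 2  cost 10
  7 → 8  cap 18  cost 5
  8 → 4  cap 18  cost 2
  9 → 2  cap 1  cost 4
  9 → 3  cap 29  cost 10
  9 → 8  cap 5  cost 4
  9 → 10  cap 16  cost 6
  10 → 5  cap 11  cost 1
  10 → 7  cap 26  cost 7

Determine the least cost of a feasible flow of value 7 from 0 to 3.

Minimum cost for 7 units: 122

shortest-cost path #1: 0→10→5→7→3 push 2 @ unit cost 16 (adds 32)
shortest-cost path #2: 0→8→4→1→6→3 push 5 @ unit cost 18 (adds 90)
total cost = 122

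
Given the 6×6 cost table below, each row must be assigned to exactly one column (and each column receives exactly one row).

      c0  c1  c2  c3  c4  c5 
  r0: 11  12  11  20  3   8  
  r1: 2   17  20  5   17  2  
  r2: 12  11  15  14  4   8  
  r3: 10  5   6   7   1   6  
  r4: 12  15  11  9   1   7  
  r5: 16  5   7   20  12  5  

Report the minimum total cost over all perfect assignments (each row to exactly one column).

optimal assignment: row0→col4 (cost 3), row1→col0 (cost 2), row2→col5 (cost 8), row3→col2 (cost 6), row4→col3 (cost 9), row5→col1 (cost 5)
total = 3 + 2 + 8 + 6 + 9 + 5 = 33

Minimum assignment cost: 33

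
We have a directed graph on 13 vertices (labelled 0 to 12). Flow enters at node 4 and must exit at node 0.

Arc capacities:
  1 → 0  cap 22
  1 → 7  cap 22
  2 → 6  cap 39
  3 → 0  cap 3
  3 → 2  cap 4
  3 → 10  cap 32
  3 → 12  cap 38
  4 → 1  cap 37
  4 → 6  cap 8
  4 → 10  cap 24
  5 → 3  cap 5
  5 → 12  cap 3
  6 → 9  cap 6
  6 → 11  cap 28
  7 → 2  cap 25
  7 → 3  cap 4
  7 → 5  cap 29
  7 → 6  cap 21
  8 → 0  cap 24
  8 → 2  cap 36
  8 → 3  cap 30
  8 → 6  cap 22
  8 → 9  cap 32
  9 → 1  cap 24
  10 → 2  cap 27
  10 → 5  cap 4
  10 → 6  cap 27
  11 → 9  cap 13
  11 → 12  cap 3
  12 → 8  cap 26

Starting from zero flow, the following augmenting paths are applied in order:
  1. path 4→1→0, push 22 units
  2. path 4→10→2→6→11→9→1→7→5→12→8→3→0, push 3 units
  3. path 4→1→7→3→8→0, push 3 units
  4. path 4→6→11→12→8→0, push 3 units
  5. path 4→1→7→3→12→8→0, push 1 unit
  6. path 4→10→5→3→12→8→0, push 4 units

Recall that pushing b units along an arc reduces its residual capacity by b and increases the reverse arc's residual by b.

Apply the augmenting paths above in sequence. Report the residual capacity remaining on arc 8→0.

Residual capacity of (8,0): 13

after path 1 (4→1→0, push 22): res(8,0)=24
after path 2 (4→10→2→6→11→9→1→7→5→12→8→3→0, push 3): res(8,0)=24
after path 3 (4→1→7→3→8→0, push 3): res(8,0)=21
after path 4 (4→6→11→12→8→0, push 3): res(8,0)=18
after path 5 (4→1→7→3→12→8→0, push 1): res(8,0)=17
after path 6 (4→10→5→3→12→8→0, push 4): res(8,0)=13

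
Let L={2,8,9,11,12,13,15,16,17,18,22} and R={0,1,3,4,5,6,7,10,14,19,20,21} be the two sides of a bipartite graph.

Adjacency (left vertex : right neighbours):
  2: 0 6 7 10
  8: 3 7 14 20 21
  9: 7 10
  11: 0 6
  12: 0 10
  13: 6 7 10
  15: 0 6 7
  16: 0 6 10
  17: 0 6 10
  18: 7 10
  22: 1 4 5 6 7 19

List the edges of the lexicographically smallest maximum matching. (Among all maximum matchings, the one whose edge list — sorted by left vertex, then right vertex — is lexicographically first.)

Lex-smallest maximum matching: {(2,0), (8,3), (9,7), (11,6), (12,10), (22,1)}

|M| = 6 (so the lex-smallest maximum matching has 6 edges)
process left vertices in ascending order; for each, take the smallest-labelled available neighbour that still permits 6 edges overall, or leave it unmatched if none does
lex-smallest matching: {2-0, 8-3, 9-7, 11-6, 12-10, 22-1}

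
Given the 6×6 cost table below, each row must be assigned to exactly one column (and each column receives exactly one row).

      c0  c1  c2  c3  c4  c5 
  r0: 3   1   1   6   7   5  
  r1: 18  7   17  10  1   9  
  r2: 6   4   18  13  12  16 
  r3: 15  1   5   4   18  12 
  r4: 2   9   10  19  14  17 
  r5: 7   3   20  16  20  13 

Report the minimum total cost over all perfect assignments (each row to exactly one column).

Minimum assignment cost: 25

optimal assignment: row0→col2 (cost 1), row1→col4 (cost 1), row2→col1 (cost 4), row3→col3 (cost 4), row4→col0 (cost 2), row5→col5 (cost 13)
total = 1 + 1 + 4 + 4 + 2 + 13 = 25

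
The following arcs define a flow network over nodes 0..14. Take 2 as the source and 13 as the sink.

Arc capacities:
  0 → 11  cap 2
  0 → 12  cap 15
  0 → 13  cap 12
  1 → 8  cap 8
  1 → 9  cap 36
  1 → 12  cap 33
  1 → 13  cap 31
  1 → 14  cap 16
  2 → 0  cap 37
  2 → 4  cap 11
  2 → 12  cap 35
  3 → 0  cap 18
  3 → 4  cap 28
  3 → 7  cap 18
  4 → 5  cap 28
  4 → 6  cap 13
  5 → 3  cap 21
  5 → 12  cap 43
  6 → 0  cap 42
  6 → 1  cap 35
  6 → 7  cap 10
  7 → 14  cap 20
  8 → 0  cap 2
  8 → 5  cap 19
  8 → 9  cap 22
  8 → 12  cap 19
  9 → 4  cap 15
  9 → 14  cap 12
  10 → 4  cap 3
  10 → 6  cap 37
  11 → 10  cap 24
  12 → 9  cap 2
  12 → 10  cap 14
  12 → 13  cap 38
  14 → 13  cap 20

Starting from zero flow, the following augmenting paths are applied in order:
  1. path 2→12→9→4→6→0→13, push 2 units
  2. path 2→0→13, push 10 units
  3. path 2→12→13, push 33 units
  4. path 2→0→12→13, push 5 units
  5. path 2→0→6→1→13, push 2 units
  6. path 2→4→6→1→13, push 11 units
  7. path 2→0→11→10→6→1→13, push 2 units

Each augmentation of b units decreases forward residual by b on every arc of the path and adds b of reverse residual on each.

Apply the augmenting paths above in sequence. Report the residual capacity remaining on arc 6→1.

after path 1 (2→12→9→4→6→0→13, push 2): res(6,1)=35
after path 2 (2→0→13, push 10): res(6,1)=35
after path 3 (2→12→13, push 33): res(6,1)=35
after path 4 (2→0→12→13, push 5): res(6,1)=35
after path 5 (2→0→6→1→13, push 2): res(6,1)=33
after path 6 (2→4→6→1→13, push 11): res(6,1)=22
after path 7 (2→0→11→10→6→1→13, push 2): res(6,1)=20

Residual capacity of (6,1): 20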